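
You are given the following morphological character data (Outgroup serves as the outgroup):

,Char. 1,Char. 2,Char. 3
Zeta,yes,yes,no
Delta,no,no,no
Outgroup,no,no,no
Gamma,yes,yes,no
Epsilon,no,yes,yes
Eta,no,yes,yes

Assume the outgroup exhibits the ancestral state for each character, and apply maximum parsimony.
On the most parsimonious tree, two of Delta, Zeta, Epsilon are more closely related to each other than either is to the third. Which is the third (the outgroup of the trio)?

The outgroup has state 'no' for every character, so 'yes' is the derived state throughout.
Only Gamma and Zeta show the derived state 'yes' for Char. 1, supporting them as a clade.
Only Epsilon, Eta, Gamma, and Zeta show the derived state 'yes' for Char. 2, supporting them as a clade.
Char. 3: derived state 'yes' in Epsilon and Eta only — synapomorphy for {Epsilon, Eta}.
Most parsimonious ingroup topology: (((Eta,Epsilon),(Gamma,Zeta)),Delta).
Epsilon and Zeta share a more recent common ancestor with each other than either does with Delta, so Delta is the least closely related of the three.

Delta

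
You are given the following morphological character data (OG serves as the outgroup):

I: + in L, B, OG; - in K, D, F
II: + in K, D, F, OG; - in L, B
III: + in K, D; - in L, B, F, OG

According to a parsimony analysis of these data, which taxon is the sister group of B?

Character polarity is set by the outgroup: the derived state is whichever differs from the outgroup's state, so for I, II the derived state is '-', and for the remaining characters it is '+'.
I: derived state '-' in D, F, and K only — synapomorphy for {D, F, K}.
II (derived state '-') is shared by B and L — a synapomorphy uniting that clade.
III (derived state '+') is shared by D and K — a synapomorphy uniting that clade.
Most parsimonious ingroup topology: ((B,L),((K,D),F)).
B and L form a cherry on this tree, so they are sister taxa.

L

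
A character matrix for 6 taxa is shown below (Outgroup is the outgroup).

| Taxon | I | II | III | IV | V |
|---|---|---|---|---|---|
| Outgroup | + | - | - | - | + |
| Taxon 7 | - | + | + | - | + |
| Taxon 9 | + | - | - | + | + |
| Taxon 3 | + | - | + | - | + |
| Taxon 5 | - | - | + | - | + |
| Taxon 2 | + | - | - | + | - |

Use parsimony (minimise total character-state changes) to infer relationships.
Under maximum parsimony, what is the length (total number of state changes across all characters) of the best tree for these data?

5

Character polarity is set by the outgroup: the derived state is whichever differs from the outgroup's state, so for I, V the derived state is '-', and for the remaining characters it is '+'.
Only Taxon 5 and Taxon 7 show the derived state '-' for I, supporting them as a clade.
II: derived state '+' in Taxon 7 only — an autapomorphy, so it tells us nothing about relationships among taxa.
III: derived state '+' in Taxon 3, Taxon 5, and Taxon 7 only — synapomorphy for {Taxon 3, Taxon 5, Taxon 7}.
IV: derived state '+' in Taxon 2 and Taxon 9 only — synapomorphy for {Taxon 2, Taxon 9}.
V: derived state '-' in Taxon 2 only — an autapomorphy, so it tells us nothing about relationships among taxa.
Most parsimonious ingroup topology: (((Taxon 7,Taxon 5),Taxon 3),(Taxon 9,Taxon 2)).
Changes per character on this tree: I: 1; II: 1; III: 1; IV: 1; V: 1.
Total = 5.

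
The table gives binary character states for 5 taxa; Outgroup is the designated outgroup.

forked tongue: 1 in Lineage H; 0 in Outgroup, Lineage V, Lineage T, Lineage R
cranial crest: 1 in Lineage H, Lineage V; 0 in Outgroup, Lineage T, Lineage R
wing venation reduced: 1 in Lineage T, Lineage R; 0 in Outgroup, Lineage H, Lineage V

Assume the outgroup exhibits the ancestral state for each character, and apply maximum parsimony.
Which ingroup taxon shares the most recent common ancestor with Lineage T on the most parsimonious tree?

Lineage R

The outgroup has state '0' for every character, so '1' is the derived state throughout.
forked tongue: derived state '1' in Lineage H only — an autapomorphy, so it tells us nothing about relationships among taxa.
Only Lineage H and Lineage V show the derived state '1' for cranial crest, supporting them as a clade.
Only Lineage R and Lineage T show the derived state '1' for wing venation reduced, supporting them as a clade.
Most parsimonious ingroup topology: ((Lineage H,Lineage V),(Lineage T,Lineage R)).
Lineage T and Lineage R form a cherry on this tree, so they are sister taxa.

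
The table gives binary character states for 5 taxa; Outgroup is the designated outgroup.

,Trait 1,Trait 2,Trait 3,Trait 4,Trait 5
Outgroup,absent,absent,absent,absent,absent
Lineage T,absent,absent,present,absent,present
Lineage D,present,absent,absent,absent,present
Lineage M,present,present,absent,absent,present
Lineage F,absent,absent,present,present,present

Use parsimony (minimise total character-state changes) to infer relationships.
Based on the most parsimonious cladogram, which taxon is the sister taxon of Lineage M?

Lineage D

The outgroup has state 'absent' for every character, so 'present' is the derived state throughout.
Only Lineage D and Lineage M show the derived state 'present' for Trait 1, supporting them as a clade.
Trait 2: derived state 'present' in Lineage M only — an autapomorphy, so it tells us nothing about relationships among taxa.
Only Lineage F and Lineage T show the derived state 'present' for Trait 3, supporting them as a clade.
Trait 4: derived state 'present' in Lineage F only — an autapomorphy, so it tells us nothing about relationships among taxa.
Trait 5 (derived state 'present') is shared by all ingroup taxa — unites the whole ingroup.
Most parsimonious ingroup topology: ((Lineage T,Lineage F),(Lineage D,Lineage M)).
Lineage M and Lineage D form a cherry on this tree, so they are sister taxa.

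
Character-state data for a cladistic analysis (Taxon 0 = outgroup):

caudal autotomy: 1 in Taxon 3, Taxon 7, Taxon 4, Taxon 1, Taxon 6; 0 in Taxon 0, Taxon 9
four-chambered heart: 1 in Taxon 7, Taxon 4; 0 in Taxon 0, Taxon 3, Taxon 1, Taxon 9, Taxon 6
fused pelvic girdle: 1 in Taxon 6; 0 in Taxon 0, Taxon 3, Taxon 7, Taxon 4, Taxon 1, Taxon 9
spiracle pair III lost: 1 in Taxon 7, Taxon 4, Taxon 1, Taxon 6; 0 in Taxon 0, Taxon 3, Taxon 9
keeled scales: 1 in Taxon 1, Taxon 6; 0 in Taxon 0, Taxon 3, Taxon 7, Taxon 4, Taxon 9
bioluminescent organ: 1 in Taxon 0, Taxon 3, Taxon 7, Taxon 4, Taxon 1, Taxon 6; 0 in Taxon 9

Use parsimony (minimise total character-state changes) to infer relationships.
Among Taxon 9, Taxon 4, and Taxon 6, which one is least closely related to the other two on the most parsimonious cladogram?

Character polarity is set by the outgroup: the derived state is whichever differs from the outgroup's state, so for bioluminescent organ the derived state is '0', and for the remaining characters it is '1'.
caudal autotomy: derived state '1' in Taxon 1, Taxon 3, Taxon 4, Taxon 6, and Taxon 7 only — synapomorphy for {Taxon 1, Taxon 3, Taxon 4, Taxon 6, Taxon 7}.
four-chambered heart: derived state '1' in Taxon 4 and Taxon 7 only — synapomorphy for {Taxon 4, Taxon 7}.
fused pelvic girdle: derived state '1' in Taxon 6 only — an autapomorphy, so it tells us nothing about relationships among taxa.
spiracle pair III lost: derived state '1' in Taxon 1, Taxon 4, Taxon 6, and Taxon 7 only — synapomorphy for {Taxon 1, Taxon 4, Taxon 6, Taxon 7}.
keeled scales: derived state '1' in Taxon 1 and Taxon 6 only — synapomorphy for {Taxon 1, Taxon 6}.
bioluminescent organ: derived state '0' in Taxon 9 only — an autapomorphy, so it tells us nothing about relationships among taxa.
Most parsimonious ingroup topology: ((Taxon 3,((Taxon 7,Taxon 4),(Taxon 1,Taxon 6))),Taxon 9).
Taxon 6 and Taxon 4 share a more recent common ancestor with each other than either does with Taxon 9, so Taxon 9 is the least closely related of the three.

Taxon 9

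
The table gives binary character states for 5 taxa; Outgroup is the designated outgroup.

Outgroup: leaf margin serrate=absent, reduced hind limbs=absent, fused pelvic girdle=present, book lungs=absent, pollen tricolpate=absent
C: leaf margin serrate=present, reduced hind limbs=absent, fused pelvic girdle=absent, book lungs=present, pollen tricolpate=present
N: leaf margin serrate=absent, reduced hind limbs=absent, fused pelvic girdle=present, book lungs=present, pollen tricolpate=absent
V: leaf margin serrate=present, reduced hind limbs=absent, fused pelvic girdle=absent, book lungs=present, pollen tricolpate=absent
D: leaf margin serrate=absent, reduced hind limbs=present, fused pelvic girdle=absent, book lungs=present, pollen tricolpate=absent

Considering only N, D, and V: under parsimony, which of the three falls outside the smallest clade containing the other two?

N

Character polarity is set by the outgroup: the derived state is whichever differs from the outgroup's state, so for fused pelvic girdle the derived state is 'absent', and for the remaining characters it is 'present'.
leaf margin serrate: derived state 'present' in C and V only — synapomorphy for {C, V}.
reduced hind limbs (derived state 'present') is unique to D (autapomorphy; uninformative for grouping).
Only C, D, and V show the derived state 'absent' for fused pelvic girdle, supporting them as a clade.
All ingroup taxa share the derived state 'present' for book lungs; it defines the ingroup but does not resolve relationships within it.
pollen tricolpate (derived state 'present') is unique to C (autapomorphy; uninformative for grouping).
Most parsimonious ingroup topology: (((C,V),D),N).
D and V share a more recent common ancestor with each other than either does with N, so N is the least closely related of the three.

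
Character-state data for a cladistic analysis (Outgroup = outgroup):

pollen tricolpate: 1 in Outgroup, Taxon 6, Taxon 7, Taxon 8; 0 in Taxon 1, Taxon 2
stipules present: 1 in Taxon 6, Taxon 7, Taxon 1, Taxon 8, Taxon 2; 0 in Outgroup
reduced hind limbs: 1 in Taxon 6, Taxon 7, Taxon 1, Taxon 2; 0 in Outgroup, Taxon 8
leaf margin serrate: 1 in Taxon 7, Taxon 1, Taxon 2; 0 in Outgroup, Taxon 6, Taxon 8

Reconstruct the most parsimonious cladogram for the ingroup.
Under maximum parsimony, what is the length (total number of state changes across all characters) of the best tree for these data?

4

Character polarity is set by the outgroup: the derived state is whichever differs from the outgroup's state, so for pollen tricolpate the derived state is '0', and for the remaining characters it is '1'.
pollen tricolpate: derived state '0' in Taxon 1 and Taxon 2 only — synapomorphy for {Taxon 1, Taxon 2}.
All ingroup taxa share the derived state '1' for stipules present; it defines the ingroup but does not resolve relationships within it.
reduced hind limbs (derived state '1') is shared by Taxon 1, Taxon 2, Taxon 6, and Taxon 7 — a synapomorphy uniting that clade.
leaf margin serrate: derived state '1' in Taxon 1, Taxon 2, and Taxon 7 only — synapomorphy for {Taxon 1, Taxon 2, Taxon 7}.
Most parsimonious ingroup topology: ((Taxon 6,(Taxon 7,(Taxon 1,Taxon 2))),Taxon 8).
Changes per character on this tree: pollen tricolpate: 1; stipules present: 1; reduced hind limbs: 1; leaf margin serrate: 1.
Total = 4.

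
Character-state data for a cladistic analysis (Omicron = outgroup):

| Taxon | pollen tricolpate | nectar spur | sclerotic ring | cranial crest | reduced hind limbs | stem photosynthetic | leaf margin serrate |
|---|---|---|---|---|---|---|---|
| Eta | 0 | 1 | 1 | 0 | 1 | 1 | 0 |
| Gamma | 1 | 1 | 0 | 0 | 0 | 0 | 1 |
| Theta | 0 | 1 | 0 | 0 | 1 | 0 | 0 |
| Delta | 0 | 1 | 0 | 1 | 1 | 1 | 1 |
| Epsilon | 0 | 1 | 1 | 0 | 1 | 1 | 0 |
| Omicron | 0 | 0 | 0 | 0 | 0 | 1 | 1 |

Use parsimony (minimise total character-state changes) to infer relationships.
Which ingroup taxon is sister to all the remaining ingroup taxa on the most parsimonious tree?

Character polarity is set by the outgroup: the derived state is whichever differs from the outgroup's state, so for stem photosynthetic, leaf margin serrate the derived state is '0', and for the remaining characters it is '1'.
pollen tricolpate (derived state '1') is unique to Gamma (autapomorphy; uninformative for grouping).
All ingroup taxa share the derived state '1' for nectar spur; it defines the ingroup but does not resolve relationships within it.
Only Epsilon and Eta show the derived state '1' for sclerotic ring, supporting them as a clade.
cranial crest (derived state '1') is unique to Delta (autapomorphy; uninformative for grouping).
reduced hind limbs (derived state '1') is shared by Delta, Epsilon, Eta, and Theta — a synapomorphy uniting that clade.
stem photosynthetic groups Gamma and Theta, which is incompatible with the clades supported by the remaining characters; treating it as convergent (homoplasy) costs fewer steps than any alternative tree.
leaf margin serrate (derived state '0') is shared by Epsilon, Eta, and Theta — a synapomorphy uniting that clade.
Most parsimonious ingroup topology: (Gamma,(Delta,(Theta,(Epsilon,Eta)))).
Gamma is sister to the clade containing all other ingroup taxa, so it is the earliest-diverging (most basal) ingroup lineage.

Gamma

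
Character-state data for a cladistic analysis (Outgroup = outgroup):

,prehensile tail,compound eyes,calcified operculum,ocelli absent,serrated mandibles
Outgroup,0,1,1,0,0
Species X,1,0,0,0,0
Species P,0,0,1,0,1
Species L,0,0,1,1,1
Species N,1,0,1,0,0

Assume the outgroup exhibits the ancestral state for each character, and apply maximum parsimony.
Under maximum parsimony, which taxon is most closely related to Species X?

Character polarity is set by the outgroup: the derived state is whichever differs from the outgroup's state, so for compound eyes, calcified operculum the derived state is '0', and for the remaining characters it is '1'.
prehensile tail (derived state '1') is shared by Species N and Species X — a synapomorphy uniting that clade.
compound eyes (derived state '0') is shared by all ingroup taxa — unites the whole ingroup.
calcified operculum (derived state '0') is unique to Species X (autapomorphy; uninformative for grouping).
ocelli absent (derived state '1') is unique to Species L (autapomorphy; uninformative for grouping).
serrated mandibles: derived state '1' in Species L and Species P only — synapomorphy for {Species L, Species P}.
Most parsimonious ingroup topology: ((Species X,Species N),(Species P,Species L)).
Species X and Species N form a cherry on this tree, so they are sister taxa.

Species N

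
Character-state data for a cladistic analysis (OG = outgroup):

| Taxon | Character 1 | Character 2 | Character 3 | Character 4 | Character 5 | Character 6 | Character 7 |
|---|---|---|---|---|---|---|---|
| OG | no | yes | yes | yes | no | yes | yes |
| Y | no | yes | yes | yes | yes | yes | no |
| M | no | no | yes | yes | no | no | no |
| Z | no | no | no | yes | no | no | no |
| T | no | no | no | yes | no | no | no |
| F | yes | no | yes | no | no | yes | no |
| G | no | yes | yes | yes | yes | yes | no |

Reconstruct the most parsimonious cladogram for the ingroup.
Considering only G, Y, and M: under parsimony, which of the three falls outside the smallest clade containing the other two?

M

Character polarity is set by the outgroup: the derived state is whichever differs from the outgroup's state, so for Character 2, Character 3, Character 4, Character 6, Character 7 the derived state is 'no', and for the remaining characters it is 'yes'.
Character 1 (derived state 'yes') is unique to F (autapomorphy; uninformative for grouping).
Character 2: derived state 'no' in F, M, T, and Z only — synapomorphy for {F, M, T, Z}.
Character 3 (derived state 'no') is shared by T and Z — a synapomorphy uniting that clade.
Character 4 (derived state 'no') is unique to F (autapomorphy; uninformative for grouping).
Character 5 (derived state 'yes') is shared by G and Y — a synapomorphy uniting that clade.
Only M, T, and Z show the derived state 'no' for Character 6, supporting them as a clade.
Character 7 (derived state 'no') is shared by all ingroup taxa — unites the whole ingroup.
Most parsimonious ingroup topology: ((Y,G),((M,(Z,T)),F)).
Y and G share a more recent common ancestor with each other than either does with M, so M is the least closely related of the three.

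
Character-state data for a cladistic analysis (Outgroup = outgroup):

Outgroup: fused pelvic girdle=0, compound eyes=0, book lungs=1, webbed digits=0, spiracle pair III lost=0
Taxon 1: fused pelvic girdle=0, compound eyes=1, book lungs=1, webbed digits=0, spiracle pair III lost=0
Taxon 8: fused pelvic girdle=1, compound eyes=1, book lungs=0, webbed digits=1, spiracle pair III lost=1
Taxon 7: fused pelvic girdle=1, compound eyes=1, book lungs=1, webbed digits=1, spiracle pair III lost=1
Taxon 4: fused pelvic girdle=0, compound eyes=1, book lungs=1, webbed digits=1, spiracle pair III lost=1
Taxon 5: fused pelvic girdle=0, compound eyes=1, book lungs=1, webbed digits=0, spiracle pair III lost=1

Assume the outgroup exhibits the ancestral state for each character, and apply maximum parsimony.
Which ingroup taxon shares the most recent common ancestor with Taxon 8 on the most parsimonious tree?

Taxon 7

Character polarity is set by the outgroup: the derived state is whichever differs from the outgroup's state, so for book lungs the derived state is '0', and for the remaining characters it is '1'.
fused pelvic girdle: derived state '1' in Taxon 7 and Taxon 8 only — synapomorphy for {Taxon 7, Taxon 8}.
compound eyes (derived state '1') is shared by all ingroup taxa — unites the whole ingroup.
book lungs (derived state '0') is unique to Taxon 8 (autapomorphy; uninformative for grouping).
webbed digits: derived state '1' in Taxon 4, Taxon 7, and Taxon 8 only — synapomorphy for {Taxon 4, Taxon 7, Taxon 8}.
spiracle pair III lost (derived state '1') is shared by Taxon 4, Taxon 5, Taxon 7, and Taxon 8 — a synapomorphy uniting that clade.
Most parsimonious ingroup topology: (Taxon 1,(((Taxon 8,Taxon 7),Taxon 4),Taxon 5)).
Taxon 8 and Taxon 7 form a cherry on this tree, so they are sister taxa.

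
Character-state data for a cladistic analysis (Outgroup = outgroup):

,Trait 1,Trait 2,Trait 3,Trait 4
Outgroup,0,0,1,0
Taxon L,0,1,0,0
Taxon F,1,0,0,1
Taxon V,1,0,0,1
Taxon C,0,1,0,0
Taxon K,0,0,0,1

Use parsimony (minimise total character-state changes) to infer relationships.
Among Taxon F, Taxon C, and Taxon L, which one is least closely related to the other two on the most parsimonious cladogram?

Character polarity is set by the outgroup: the derived state is whichever differs from the outgroup's state, so for Trait 3 the derived state is '0', and for the remaining characters it is '1'.
Trait 1: derived state '1' in Taxon F and Taxon V only — synapomorphy for {Taxon F, Taxon V}.
Only Taxon C and Taxon L show the derived state '1' for Trait 2, supporting them as a clade.
Trait 3 (derived state '0') is shared by all ingroup taxa — unites the whole ingroup.
Only Taxon F, Taxon K, and Taxon V show the derived state '1' for Trait 4, supporting them as a clade.
Most parsimonious ingroup topology: ((Taxon L,Taxon C),((Taxon F,Taxon V),Taxon K)).
Taxon C and Taxon L share a more recent common ancestor with each other than either does with Taxon F, so Taxon F is the least closely related of the three.

Taxon F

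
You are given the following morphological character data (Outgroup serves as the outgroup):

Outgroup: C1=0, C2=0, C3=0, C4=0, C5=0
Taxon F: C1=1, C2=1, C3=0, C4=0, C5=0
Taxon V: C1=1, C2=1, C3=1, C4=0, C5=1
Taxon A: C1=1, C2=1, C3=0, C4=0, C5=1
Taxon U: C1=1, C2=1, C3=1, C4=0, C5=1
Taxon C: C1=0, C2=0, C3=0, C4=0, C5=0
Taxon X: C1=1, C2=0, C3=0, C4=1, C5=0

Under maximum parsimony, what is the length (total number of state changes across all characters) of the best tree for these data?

The outgroup has state '0' for every character, so '1' is the derived state throughout.
Only Taxon A, Taxon F, Taxon U, Taxon V, and Taxon X show the derived state '1' for C1, supporting them as a clade.
C2: derived state '1' in Taxon A, Taxon F, Taxon U, and Taxon V only — synapomorphy for {Taxon A, Taxon F, Taxon U, Taxon V}.
Only Taxon U and Taxon V show the derived state '1' for C3, supporting them as a clade.
C4 (derived state '1') is unique to Taxon X (autapomorphy; uninformative for grouping).
C5: derived state '1' in Taxon A, Taxon U, and Taxon V only — synapomorphy for {Taxon A, Taxon U, Taxon V}.
Most parsimonious ingroup topology: (((Taxon F,((Taxon V,Taxon U),Taxon A)),Taxon X),Taxon C).
Changes per character on this tree: C1: 1; C2: 1; C3: 1; C4: 1; C5: 1.
Total = 5.

5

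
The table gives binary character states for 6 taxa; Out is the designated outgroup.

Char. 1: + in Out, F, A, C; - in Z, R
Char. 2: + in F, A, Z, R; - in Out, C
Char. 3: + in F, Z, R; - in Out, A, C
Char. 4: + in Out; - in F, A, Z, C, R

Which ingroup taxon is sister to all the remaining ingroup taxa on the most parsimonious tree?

Character polarity is set by the outgroup: the derived state is whichever differs from the outgroup's state, so for Char. 1, Char. 4 the derived state is '-', and for the remaining characters it is '+'.
Char. 1: derived state '-' in R and Z only — synapomorphy for {R, Z}.
Only A, F, R, and Z show the derived state '+' for Char. 2, supporting them as a clade.
Char. 3 (derived state '+') is shared by F, R, and Z — a synapomorphy uniting that clade.
All ingroup taxa share the derived state '-' for Char. 4; it defines the ingroup but does not resolve relationships within it.
Most parsimonious ingroup topology: (((F,(Z,R)),A),C).
C is sister to the clade containing all other ingroup taxa, so it is the earliest-diverging (most basal) ingroup lineage.

C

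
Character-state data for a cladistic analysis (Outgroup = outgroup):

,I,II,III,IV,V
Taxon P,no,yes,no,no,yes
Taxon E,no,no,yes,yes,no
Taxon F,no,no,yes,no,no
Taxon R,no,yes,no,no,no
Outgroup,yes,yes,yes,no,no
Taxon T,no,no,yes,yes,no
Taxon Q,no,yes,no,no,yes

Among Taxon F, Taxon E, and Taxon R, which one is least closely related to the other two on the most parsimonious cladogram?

Taxon R

Character polarity is set by the outgroup: the derived state is whichever differs from the outgroup's state, so for I, II, III the derived state is 'no', and for the remaining characters it is 'yes'.
All ingroup taxa share the derived state 'no' for I; it defines the ingroup but does not resolve relationships within it.
II: derived state 'no' in Taxon E, Taxon F, and Taxon T only — synapomorphy for {Taxon E, Taxon F, Taxon T}.
III: derived state 'no' in Taxon P, Taxon Q, and Taxon R only — synapomorphy for {Taxon P, Taxon Q, Taxon R}.
IV: derived state 'yes' in Taxon E and Taxon T only — synapomorphy for {Taxon E, Taxon T}.
Only Taxon P and Taxon Q show the derived state 'yes' for V, supporting them as a clade.
Most parsimonious ingroup topology: (((Taxon P,Taxon Q),Taxon R),(Taxon F,(Taxon E,Taxon T))).
Taxon E and Taxon F share a more recent common ancestor with each other than either does with Taxon R, so Taxon R is the least closely related of the three.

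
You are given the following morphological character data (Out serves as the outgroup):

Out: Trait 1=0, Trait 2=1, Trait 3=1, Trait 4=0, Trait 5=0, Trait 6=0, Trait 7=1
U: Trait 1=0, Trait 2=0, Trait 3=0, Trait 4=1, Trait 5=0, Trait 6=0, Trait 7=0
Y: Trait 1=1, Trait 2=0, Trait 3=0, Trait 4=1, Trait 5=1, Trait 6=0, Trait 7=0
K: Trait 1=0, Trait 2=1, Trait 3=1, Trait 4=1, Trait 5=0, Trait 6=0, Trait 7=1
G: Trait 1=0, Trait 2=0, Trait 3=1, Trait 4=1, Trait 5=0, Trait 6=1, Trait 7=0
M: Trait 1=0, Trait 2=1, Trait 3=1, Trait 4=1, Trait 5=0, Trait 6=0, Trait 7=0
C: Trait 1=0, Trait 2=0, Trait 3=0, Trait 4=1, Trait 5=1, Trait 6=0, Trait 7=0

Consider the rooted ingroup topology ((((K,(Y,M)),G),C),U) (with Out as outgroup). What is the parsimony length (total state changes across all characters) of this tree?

13

Map each character onto ((((K,(Y,M)),G),C),U) (rooted by Out) and count the minimum state changes it requires (Fitch parsimony):
Trait 1: 1; Trait 2: 3; Trait 3: 3; Trait 4: 1; Trait 5: 2; Trait 6: 1; Trait 7: 2.
Total tree length = 13.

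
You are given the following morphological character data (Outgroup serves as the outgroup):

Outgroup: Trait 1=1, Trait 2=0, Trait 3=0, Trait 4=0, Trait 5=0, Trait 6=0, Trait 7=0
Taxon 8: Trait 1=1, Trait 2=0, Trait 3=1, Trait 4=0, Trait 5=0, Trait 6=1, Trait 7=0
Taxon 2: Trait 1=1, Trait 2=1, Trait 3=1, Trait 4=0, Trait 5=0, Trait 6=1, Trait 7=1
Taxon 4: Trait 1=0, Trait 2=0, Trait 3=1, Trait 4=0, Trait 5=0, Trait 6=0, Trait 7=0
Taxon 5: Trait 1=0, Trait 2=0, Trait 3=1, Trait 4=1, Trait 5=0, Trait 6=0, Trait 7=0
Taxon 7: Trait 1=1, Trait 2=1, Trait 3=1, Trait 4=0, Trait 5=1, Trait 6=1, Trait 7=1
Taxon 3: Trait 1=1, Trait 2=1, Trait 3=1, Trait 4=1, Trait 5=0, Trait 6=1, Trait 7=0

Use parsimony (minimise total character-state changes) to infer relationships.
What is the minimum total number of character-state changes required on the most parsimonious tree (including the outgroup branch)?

Character polarity is set by the outgroup: the derived state is whichever differs from the outgroup's state, so for Trait 1 the derived state is '0', and for the remaining characters it is '1'.
Trait 1: derived state '0' in Taxon 4 and Taxon 5 only — synapomorphy for {Taxon 4, Taxon 5}.
Trait 2 (derived state '1') is shared by Taxon 2, Taxon 3, and Taxon 7 — a synapomorphy uniting that clade.
All ingroup taxa share the derived state '1' for Trait 3; it defines the ingroup but does not resolve relationships within it.
Trait 4 (state '1') occurs in Taxon 3 and Taxon 5 but conflicts with the nesting implied by the other characters — most parsimoniously interpreted as homoplasy.
Trait 5: derived state '1' in Taxon 7 only — an autapomorphy, so it tells us nothing about relationships among taxa.
Trait 6 (derived state '1') is shared by Taxon 2, Taxon 3, Taxon 7, and Taxon 8 — a synapomorphy uniting that clade.
Trait 7 (derived state '1') is shared by Taxon 2 and Taxon 7 — a synapomorphy uniting that clade.
Most parsimonious ingroup topology: ((Taxon 8,((Taxon 2,Taxon 7),Taxon 3)),(Taxon 4,Taxon 5)).
Changes per character on this tree: Trait 1: 1; Trait 2: 1; Trait 3: 1; Trait 4: 2; Trait 5: 1; Trait 6: 1; Trait 7: 1.
Total = 8.

8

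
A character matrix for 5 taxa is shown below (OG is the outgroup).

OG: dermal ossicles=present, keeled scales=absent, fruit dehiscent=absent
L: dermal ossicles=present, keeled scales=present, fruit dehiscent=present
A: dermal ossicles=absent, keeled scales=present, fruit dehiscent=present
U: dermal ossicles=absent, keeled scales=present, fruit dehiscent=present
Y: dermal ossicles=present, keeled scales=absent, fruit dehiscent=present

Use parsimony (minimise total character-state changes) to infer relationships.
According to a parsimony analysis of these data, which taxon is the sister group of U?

A

Character polarity is set by the outgroup: the derived state is whichever differs from the outgroup's state, so for dermal ossicles the derived state is 'absent', and for the remaining characters it is 'present'.
dermal ossicles: derived state 'absent' in A and U only — synapomorphy for {A, U}.
keeled scales (derived state 'present') is shared by A, L, and U — a synapomorphy uniting that clade.
fruit dehiscent (derived state 'present') is shared by all ingroup taxa — unites the whole ingroup.
Most parsimonious ingroup topology: ((L,(A,U)),Y).
U and A form a cherry on this tree, so they are sister taxa.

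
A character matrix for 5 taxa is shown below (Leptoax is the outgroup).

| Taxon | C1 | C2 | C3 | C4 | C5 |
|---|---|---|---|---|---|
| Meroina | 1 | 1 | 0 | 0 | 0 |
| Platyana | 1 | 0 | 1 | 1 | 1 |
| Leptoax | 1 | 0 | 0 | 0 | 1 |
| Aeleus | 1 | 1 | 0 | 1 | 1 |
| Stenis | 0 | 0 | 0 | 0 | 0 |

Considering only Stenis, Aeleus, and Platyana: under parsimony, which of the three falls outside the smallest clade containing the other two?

Stenis

Character polarity is set by the outgroup: the derived state is whichever differs from the outgroup's state, so for C1, C5 the derived state is '0', and for the remaining characters it is '1'.
C1 (derived state '0') is unique to Stenis (autapomorphy; uninformative for grouping).
C2 (state '1') occurs in Aeleus and Meroina but conflicts with the nesting implied by the other characters — most parsimoniously interpreted as homoplasy.
C3 (derived state '1') is unique to Platyana (autapomorphy; uninformative for grouping).
Only Aeleus and Platyana show the derived state '1' for C4, supporting them as a clade.
C5 (derived state '0') is shared by Meroina and Stenis — a synapomorphy uniting that clade.
Most parsimonious ingroup topology: ((Platyana,Aeleus),(Meroina,Stenis)).
Aeleus and Platyana share a more recent common ancestor with each other than either does with Stenis, so Stenis is the least closely related of the three.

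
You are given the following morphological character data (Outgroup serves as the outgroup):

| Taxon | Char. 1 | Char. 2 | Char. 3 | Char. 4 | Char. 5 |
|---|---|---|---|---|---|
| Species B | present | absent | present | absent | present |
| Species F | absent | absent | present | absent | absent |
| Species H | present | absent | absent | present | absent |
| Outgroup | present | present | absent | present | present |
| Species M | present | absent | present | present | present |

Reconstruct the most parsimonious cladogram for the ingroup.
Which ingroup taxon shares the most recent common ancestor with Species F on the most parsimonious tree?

Species B

Character polarity is set by the outgroup: the derived state is whichever differs from the outgroup's state, so for Char. 1, Char. 2, Char. 4, Char. 5 the derived state is 'absent', and for the remaining characters it is 'present'.
Char. 1: derived state 'absent' in Species F only — an autapomorphy, so it tells us nothing about relationships among taxa.
All ingroup taxa share the derived state 'absent' for Char. 2; it defines the ingroup but does not resolve relationships within it.
Only Species B, Species F, and Species M show the derived state 'present' for Char. 3, supporting them as a clade.
Char. 4: derived state 'absent' in Species B and Species F only — synapomorphy for {Species B, Species F}.
Char. 5 (state 'absent') occurs in Species F and Species H but conflicts with the nesting implied by the other characters — most parsimoniously interpreted as homoplasy.
Most parsimonious ingroup topology: (((Species B,Species F),Species M),Species H).
Species F and Species B form a cherry on this tree, so they are sister taxa.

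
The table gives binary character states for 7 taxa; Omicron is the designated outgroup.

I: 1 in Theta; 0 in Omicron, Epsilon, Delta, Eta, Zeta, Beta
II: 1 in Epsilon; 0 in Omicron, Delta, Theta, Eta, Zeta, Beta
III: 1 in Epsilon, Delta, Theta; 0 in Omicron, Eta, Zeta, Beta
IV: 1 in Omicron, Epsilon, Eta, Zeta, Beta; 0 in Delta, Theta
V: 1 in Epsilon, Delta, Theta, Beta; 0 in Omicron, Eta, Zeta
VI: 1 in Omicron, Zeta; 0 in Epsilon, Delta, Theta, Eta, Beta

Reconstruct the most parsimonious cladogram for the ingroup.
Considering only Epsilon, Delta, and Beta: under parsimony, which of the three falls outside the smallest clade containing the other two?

Beta

Character polarity is set by the outgroup: the derived state is whichever differs from the outgroup's state, so for IV, VI the derived state is '0', and for the remaining characters it is '1'.
I: derived state '1' in Theta only — an autapomorphy, so it tells us nothing about relationships among taxa.
II (derived state '1') is unique to Epsilon (autapomorphy; uninformative for grouping).
Only Delta, Epsilon, and Theta show the derived state '1' for III, supporting them as a clade.
Only Delta and Theta show the derived state '0' for IV, supporting them as a clade.
Only Beta, Delta, Epsilon, and Theta show the derived state '1' for V, supporting them as a clade.
VI (derived state '0') is shared by Beta, Delta, Epsilon, Eta, and Theta — a synapomorphy uniting that clade.
Most parsimonious ingroup topology: ((((Epsilon,(Delta,Theta)),Beta),Eta),Zeta).
Delta and Epsilon share a more recent common ancestor with each other than either does with Beta, so Beta is the least closely related of the three.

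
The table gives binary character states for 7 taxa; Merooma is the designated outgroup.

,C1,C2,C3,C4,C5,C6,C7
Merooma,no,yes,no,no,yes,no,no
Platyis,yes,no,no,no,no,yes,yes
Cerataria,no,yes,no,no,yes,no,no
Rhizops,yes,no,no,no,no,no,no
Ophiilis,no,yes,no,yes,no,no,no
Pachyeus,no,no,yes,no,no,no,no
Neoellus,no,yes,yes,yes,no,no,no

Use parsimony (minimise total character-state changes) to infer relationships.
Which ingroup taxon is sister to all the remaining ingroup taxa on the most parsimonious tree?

Cerataria

Character polarity is set by the outgroup: the derived state is whichever differs from the outgroup's state, so for C2, C5 the derived state is 'no', and for the remaining characters it is 'yes'.
C1: derived state 'yes' in Platyis and Rhizops only — synapomorphy for {Platyis, Rhizops}.
C2 (derived state 'no') is shared by Pachyeus, Platyis, and Rhizops — a synapomorphy uniting that clade.
C3 (state 'yes') occurs in Neoellus and Pachyeus but conflicts with the nesting implied by the other characters — most parsimoniously interpreted as homoplasy.
C4: derived state 'yes' in Neoellus and Ophiilis only — synapomorphy for {Neoellus, Ophiilis}.
C5 (derived state 'no') is shared by Neoellus, Ophiilis, Pachyeus, Platyis, and Rhizops — a synapomorphy uniting that clade.
C6: derived state 'yes' in Platyis only — an autapomorphy, so it tells us nothing about relationships among taxa.
C7 (derived state 'yes') is unique to Platyis (autapomorphy; uninformative for grouping).
Most parsimonious ingroup topology: ((((Platyis,Rhizops),Pachyeus),(Ophiilis,Neoellus)),Cerataria).
Cerataria is sister to the clade containing all other ingroup taxa, so it is the earliest-diverging (most basal) ingroup lineage.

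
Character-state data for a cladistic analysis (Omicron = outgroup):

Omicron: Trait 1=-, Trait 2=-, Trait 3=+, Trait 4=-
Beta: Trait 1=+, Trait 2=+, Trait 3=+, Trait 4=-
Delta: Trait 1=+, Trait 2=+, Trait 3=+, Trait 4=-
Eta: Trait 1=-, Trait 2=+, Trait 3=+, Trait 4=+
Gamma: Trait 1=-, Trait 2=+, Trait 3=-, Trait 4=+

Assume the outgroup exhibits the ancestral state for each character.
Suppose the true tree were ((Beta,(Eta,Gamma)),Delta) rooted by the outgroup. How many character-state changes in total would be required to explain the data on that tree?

Map each character onto ((Beta,(Eta,Gamma)),Delta) (rooted by Omicron) and count the minimum state changes it requires (Fitch parsimony):
Trait 1: 2; Trait 2: 1; Trait 3: 1; Trait 4: 1.
Total tree length = 5.

5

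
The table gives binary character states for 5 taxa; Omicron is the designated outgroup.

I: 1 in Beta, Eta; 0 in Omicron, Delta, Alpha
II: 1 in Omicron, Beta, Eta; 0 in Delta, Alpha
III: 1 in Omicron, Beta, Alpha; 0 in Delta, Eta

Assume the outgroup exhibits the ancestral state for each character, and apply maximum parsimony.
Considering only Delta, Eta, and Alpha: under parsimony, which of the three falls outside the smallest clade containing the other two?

Eta

Character polarity is set by the outgroup: the derived state is whichever differs from the outgroup's state, so for II, III the derived state is '0', and for the remaining characters it is '1'.
Only Beta and Eta show the derived state '1' for I, supporting them as a clade.
II (derived state '0') is shared by Alpha and Delta — a synapomorphy uniting that clade.
III groups Delta and Eta, which is incompatible with the clades supported by the remaining characters; treating it as convergent (homoplasy) costs fewer steps than any alternative tree.
Most parsimonious ingroup topology: ((Beta,Eta),(Delta,Alpha)).
Alpha and Delta share a more recent common ancestor with each other than either does with Eta, so Eta is the least closely related of the three.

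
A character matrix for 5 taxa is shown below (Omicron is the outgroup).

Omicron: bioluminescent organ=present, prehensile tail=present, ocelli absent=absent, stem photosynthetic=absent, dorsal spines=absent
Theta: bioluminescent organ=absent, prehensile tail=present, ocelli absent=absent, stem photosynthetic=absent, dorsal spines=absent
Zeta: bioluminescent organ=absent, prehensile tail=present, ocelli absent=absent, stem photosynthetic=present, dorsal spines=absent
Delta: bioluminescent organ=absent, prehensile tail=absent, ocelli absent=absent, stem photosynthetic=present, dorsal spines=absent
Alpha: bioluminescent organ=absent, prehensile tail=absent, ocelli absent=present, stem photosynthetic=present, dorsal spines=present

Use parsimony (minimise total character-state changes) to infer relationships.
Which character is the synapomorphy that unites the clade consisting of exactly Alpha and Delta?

prehensile tail

Character polarity is set by the outgroup: the derived state is whichever differs from the outgroup's state, so for bioluminescent organ, prehensile tail the derived state is 'absent', and for the remaining characters it is 'present'.
bioluminescent organ (derived state 'absent') is shared by all ingroup taxa — unites the whole ingroup.
prehensile tail: derived state 'absent' in Alpha and Delta only — synapomorphy for {Alpha, Delta}.
ocelli absent (derived state 'present') is unique to Alpha (autapomorphy; uninformative for grouping).
Only Alpha, Delta, and Zeta show the derived state 'present' for stem photosynthetic, supporting them as a clade.
dorsal spines (derived state 'present') is unique to Alpha (autapomorphy; uninformative for grouping).
Most parsimonious ingroup topology: (Theta,(Zeta,(Delta,Alpha))).
The clade {Alpha, Delta} is supported by prehensile tail: its derived state 'absent' occurs in exactly those taxa and in no other taxon (including the outgroup).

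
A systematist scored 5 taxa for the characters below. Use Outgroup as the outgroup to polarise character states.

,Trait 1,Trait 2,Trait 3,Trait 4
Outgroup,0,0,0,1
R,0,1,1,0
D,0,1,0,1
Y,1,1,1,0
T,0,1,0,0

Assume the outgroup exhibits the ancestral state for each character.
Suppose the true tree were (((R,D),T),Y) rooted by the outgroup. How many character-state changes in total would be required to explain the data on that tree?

Map each character onto (((R,D),T),Y) (rooted by Outgroup) and count the minimum state changes it requires (Fitch parsimony):
Trait 1: 1; Trait 2: 1; Trait 3: 2; Trait 4: 2.
Total tree length = 6.

6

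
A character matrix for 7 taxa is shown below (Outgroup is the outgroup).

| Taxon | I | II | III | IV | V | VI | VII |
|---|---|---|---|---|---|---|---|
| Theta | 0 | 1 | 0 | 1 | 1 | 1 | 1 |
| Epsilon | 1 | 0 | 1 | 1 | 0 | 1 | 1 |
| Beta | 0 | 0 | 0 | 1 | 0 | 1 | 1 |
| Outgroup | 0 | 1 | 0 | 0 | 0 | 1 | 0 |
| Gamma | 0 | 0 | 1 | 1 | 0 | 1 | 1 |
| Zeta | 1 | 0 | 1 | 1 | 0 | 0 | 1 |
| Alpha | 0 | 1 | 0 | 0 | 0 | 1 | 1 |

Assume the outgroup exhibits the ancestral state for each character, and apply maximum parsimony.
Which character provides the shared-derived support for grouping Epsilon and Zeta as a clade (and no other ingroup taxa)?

I

Character polarity is set by the outgroup: the derived state is whichever differs from the outgroup's state, so for II, VI the derived state is '0', and for the remaining characters it is '1'.
I: derived state '1' in Epsilon and Zeta only — synapomorphy for {Epsilon, Zeta}.
II: derived state '0' in Beta, Epsilon, Gamma, and Zeta only — synapomorphy for {Beta, Epsilon, Gamma, Zeta}.
III (derived state '1') is shared by Epsilon, Gamma, and Zeta — a synapomorphy uniting that clade.
IV: derived state '1' in Beta, Epsilon, Gamma, Theta, and Zeta only — synapomorphy for {Beta, Epsilon, Gamma, Theta, Zeta}.
V: derived state '1' in Theta only — an autapomorphy, so it tells us nothing about relationships among taxa.
VI (derived state '0') is unique to Zeta (autapomorphy; uninformative for grouping).
VII (derived state '1') is shared by all ingroup taxa — unites the whole ingroup.
Most parsimonious ingroup topology: (((((Epsilon,Zeta),Gamma),Beta),Theta),Alpha).
The clade {Epsilon, Zeta} is supported by I: its derived state '1' occurs in exactly those taxa and in no other taxon (including the outgroup).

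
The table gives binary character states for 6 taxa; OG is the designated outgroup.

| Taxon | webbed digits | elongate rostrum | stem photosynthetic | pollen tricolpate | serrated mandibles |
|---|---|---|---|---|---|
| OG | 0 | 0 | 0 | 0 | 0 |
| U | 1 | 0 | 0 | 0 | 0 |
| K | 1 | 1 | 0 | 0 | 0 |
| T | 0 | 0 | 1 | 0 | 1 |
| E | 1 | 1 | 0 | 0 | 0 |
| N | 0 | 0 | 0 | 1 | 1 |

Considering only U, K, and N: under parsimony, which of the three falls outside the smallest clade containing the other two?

N

The outgroup has state '0' for every character, so '1' is the derived state throughout.
Only E, K, and U show the derived state '1' for webbed digits, supporting them as a clade.
elongate rostrum: derived state '1' in E and K only — synapomorphy for {E, K}.
stem photosynthetic (derived state '1') is unique to T (autapomorphy; uninformative for grouping).
pollen tricolpate: derived state '1' in N only — an autapomorphy, so it tells us nothing about relationships among taxa.
serrated mandibles (derived state '1') is shared by N and T — a synapomorphy uniting that clade.
Most parsimonious ingroup topology: ((U,(K,E)),(T,N)).
U and K share a more recent common ancestor with each other than either does with N, so N is the least closely related of the three.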